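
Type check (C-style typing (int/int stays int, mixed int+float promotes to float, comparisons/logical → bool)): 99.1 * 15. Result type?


Operand types: float * int
Rule: mixed int/float promotes to float; int/int stays int
Result type: float


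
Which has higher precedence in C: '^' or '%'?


'%' is multiplicative (level 10); '^' is bitwise XOR (level 4)
Higher level binds tighter
'%' has higher precedence than '^'


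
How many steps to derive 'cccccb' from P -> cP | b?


Derivation: P => cP => ccP => cccP => ccccP => cccccP => cccccb
Steps: 6


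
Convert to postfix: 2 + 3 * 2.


* has higher precedence, evaluate 3*2 first
Postfix: 2 3 2 * +


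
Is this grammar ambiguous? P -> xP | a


right-linear, alternatives start with distinct terminals 'x' vs 'a': unique leftmost derivation
Unambiguous


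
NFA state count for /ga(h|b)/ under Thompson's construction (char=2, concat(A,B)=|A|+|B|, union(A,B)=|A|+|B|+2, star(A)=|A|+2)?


Syntax tree has 4 char leaf(s), 1 union(s), 0 star(s)
chars contribute 4×2 = 8; each union adds +2; each star adds +2
Total: 8 + 2 + 0 = 10 states


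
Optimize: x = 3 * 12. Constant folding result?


3 * 12 = 36 at compile time
Optimized: x = 36


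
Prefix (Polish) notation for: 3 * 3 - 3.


left-to-right (same/higher precedence on left): tree is (- (* 3 3) 3)
Prefix: - * 3 3 3


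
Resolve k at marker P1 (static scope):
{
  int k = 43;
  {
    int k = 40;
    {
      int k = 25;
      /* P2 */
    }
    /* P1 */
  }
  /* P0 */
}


k declared in the same block as P1
k = 40


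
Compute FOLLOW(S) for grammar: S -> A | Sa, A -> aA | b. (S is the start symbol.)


$ ∈ FOLLOW(S). For each A -> αBβ: add FIRST(β)\{ε} to FOLLOW(B); if β nullable, add FOLLOW(A).
FOLLOW(S) = {$, a}


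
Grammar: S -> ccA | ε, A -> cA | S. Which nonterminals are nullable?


A nonterminal is nullable iff some alternative derives ε (directly, or every symbol in it is nullable)
Nullable: {A, S}


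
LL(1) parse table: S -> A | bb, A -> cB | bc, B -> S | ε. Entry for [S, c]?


For [S, c]: 'c' ∈ FIRST(A)
Entry: S -> A


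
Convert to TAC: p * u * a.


Break into single-operator statements:
t1 = p * u
t2 = t1 * a


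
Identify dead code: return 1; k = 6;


statement follows a return and is unreachable
Dead: 'k = 6'


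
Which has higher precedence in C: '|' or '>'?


'>' is relational (level 7); '|' is bitwise OR (level 3)
Higher level binds tighter
'>' has higher precedence than '|'


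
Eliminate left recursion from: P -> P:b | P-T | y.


Left-recursive alternatives: P:b, P-T; non-recursive: y
Introduce P': P -> yP', P' -> :bP' | -TP' | ε


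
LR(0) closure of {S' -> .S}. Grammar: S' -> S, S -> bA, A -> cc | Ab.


Start: S' -> .S
For each item with dot before a nonterminal B, add B -> .γ for every B-production
Closure: [S' -> .S, S -> .bA]


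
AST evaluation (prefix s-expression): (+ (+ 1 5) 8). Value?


Evaluate inner: (+ 1 5) = 6
Evaluate root: (+ 6 8) = 14
Result: 14


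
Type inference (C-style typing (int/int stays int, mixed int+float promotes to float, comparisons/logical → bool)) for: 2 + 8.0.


Operand types: int + float
Rule: mixed int/float promotes to float; int/int stays int
Result type: float


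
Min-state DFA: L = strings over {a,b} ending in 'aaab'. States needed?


Track the longest suffix of input matching a prefix of 'aaab': 5 classes (prefixes of length 0..4)
Minimal DFA: 5 states


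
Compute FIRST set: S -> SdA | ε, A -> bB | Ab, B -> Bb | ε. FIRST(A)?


Per alternative of A: FIRST(bB) = {b}; FIRST(Ab) = {b}
FIRST(A) = {b}


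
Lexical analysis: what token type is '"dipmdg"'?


Pattern: double-quoted sequence
Type: STRING_LITERAL


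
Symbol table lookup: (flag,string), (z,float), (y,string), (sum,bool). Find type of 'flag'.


Lookup 'flag' → type string


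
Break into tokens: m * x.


Scan left to right, longest-match per lexeme
Tokens: ID(m), OP(*), ID(x)


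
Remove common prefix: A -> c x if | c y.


Common prefix: 'c'
Factored: A -> c A', A' -> x if | y


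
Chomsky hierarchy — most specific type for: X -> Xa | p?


Left-linear: every RHS is a terminal or one nonterminal followed by a terminal
Classification: Type 3 (Regular)


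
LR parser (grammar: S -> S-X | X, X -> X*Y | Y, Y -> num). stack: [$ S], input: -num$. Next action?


shift '-' to continue S -> S-X
Action: shift


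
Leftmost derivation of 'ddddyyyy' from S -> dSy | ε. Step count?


Derivation: S => dSy => ddSyy => dddSyyy => ddddSyyyy => ddddyyyy
Steps: 5


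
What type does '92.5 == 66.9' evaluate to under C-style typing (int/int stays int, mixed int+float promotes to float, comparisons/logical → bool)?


Operand types: float == float
Rule: comparison yields bool
Result type: bool


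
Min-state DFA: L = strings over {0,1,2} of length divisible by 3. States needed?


Track length mod 3: states 0..2, accept at 0
Minimal DFA: 3 states


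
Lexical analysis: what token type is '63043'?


Pattern: digits only
Type: INTEGER_LITERAL


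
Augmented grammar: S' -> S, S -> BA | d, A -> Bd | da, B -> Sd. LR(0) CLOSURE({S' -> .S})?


Start: S' -> .S
For each item with dot before a nonterminal B, add B -> .γ for every B-production
Closure: [S' -> .S, S -> .BA, S -> .d, B -> .Sd]


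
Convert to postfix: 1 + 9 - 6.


Left to right (same or higher precedence on left)
Postfix: 1 9 + 6 -


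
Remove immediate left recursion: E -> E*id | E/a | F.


Left-recursive alternatives: E*id, E/a; non-recursive: F
Introduce E': E -> FE', E' -> *idE' | /aE' | ε


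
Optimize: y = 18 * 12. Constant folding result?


18 * 12 = 216 at compile time
Optimized: y = 216


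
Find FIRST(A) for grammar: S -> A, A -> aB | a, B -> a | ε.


Per alternative of A: FIRST(aB) = {a}; FIRST(a) = {a}
FIRST(A) = {a}


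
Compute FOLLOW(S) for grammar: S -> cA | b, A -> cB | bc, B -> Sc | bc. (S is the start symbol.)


$ ∈ FOLLOW(S). For each A -> αBβ: add FIRST(β)\{ε} to FOLLOW(B); if β nullable, add FOLLOW(A).
FOLLOW(S) = {$, c}


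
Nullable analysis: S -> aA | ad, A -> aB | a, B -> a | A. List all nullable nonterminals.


A nonterminal is nullable iff some alternative derives ε (directly, or every symbol in it is nullable)
Nullable: {}


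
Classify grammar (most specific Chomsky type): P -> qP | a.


Right-linear: every RHS is a terminal or a terminal followed by one nonterminal
Classification: Type 3 (Regular)


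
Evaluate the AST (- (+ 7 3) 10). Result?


Evaluate inner: (+ 7 3) = 10
Evaluate root: (- 10 10) = 0
Result: 0


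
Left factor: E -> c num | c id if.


Common prefix: 'c'
Factored: E -> c E', E' -> num | id if


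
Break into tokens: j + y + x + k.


Scan left to right, longest-match per lexeme
Tokens: ID(j), OP(+), ID(y), OP(+), ID(x), OP(+), ID(k)


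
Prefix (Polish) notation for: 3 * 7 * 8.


left-to-right (same/higher precedence on left): tree is (* (* 3 7) 8)
Prefix: * * 3 7 8


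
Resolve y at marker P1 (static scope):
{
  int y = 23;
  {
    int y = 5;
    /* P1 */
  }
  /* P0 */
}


y declared in the same block as P1
y = 5


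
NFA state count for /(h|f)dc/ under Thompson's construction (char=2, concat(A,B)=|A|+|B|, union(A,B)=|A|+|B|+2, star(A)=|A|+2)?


Syntax tree has 4 char leaf(s), 1 union(s), 0 star(s)
chars contribute 4×2 = 8; each union adds +2; each star adds +2
Total: 8 + 2 + 0 = 10 states


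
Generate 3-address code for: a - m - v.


Break into single-operator statements:
t1 = a - m
t2 = t1 - v


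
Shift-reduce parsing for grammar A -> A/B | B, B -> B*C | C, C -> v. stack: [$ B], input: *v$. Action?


shift '*' to continue B -> B*C
Action: shift


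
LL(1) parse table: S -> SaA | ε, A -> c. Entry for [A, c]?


For [A, c]: 'c' ∈ FIRST(c)
Entry: A -> c


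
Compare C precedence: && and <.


'<' is relational (level 7); '&&' is logical AND (level 2)
Higher level binds tighter
'<' has higher precedence than '&&'


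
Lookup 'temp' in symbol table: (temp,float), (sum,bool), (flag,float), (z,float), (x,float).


Lookup 'temp' → type float


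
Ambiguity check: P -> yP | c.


right-linear, alternatives start with distinct terminals 'y' vs 'c': unique leftmost derivation
Unambiguous


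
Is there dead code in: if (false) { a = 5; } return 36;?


condition is constant false, so the whole block is unreachable
Dead: 'if (false) { a = 5; }'


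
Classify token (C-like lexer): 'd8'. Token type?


Pattern: letter/underscore followed by alphanumerics, not a keyword
Type: IDENTIFIER


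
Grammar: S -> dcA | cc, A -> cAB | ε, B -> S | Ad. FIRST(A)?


Per alternative of A: FIRST(cAB) = {c}; FIRST(ε) = {ε}
FIRST(A) = {c, ε}


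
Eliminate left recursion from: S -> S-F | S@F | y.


Left-recursive alternatives: S-F, S@F; non-recursive: y
Introduce S': S -> yS', S' -> -FS' | @FS' | ε


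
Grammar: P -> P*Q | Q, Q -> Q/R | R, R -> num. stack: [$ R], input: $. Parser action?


'R' (not preceded by Q/) is the handle for Q -> R
Action: reduce (Q -> R)


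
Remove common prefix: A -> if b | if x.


Common prefix: 'if'
Factored: A -> if A', A' -> b | x


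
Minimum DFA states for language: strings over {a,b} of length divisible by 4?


Track length mod 4: states 0..3, accept at 0
Minimal DFA: 4 states


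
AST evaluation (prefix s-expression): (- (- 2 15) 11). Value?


Evaluate inner: (- 2 15) = -13
Evaluate root: (- -13 11) = -24
Result: -24


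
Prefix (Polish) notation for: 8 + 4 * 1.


'*' binds tighter: tree is (+ 8 (* 4 1))
Prefix: + 8 * 4 1


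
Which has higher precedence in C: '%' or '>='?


'%' is multiplicative (level 10); '>=' is relational (level 7)
Higher level binds tighter
'%' has higher precedence than '>='


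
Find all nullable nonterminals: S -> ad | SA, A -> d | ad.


A nonterminal is nullable iff some alternative derives ε (directly, or every symbol in it is nullable)
Nullable: {}


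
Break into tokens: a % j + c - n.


Scan left to right, longest-match per lexeme
Tokens: ID(a), OP(%), ID(j), OP(+), ID(c), OP(-), ID(n)


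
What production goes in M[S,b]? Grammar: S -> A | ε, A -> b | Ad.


For [S, b]: 'b' ∈ FIRST(A)
Entry: S -> A


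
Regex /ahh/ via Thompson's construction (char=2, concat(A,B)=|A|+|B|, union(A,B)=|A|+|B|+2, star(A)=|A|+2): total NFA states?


Syntax tree has 3 char leaf(s), 0 union(s), 0 star(s)
chars contribute 3×2 = 6; each union adds +2; each star adds +2
Total: 6 + 0 + 0 = 6 states


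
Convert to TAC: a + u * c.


Break into single-operator statements:
t1 = u * c
t2 = a + t1


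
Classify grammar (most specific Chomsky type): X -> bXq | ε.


Single nonterminal LHS, but b^n q^n is not regular
Classification: Type 2 (Context-Free)


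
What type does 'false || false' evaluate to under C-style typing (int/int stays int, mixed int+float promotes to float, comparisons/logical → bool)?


Operand types: bool || bool
Rule: logical operators take bool operands and yield bool
Result type: bool


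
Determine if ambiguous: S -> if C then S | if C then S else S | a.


dangling else: 'if C then if C then a else a' parses two ways
Ambiguous


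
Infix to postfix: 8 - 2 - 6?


Left to right (same or higher precedence on left)
Postfix: 8 2 - 6 -


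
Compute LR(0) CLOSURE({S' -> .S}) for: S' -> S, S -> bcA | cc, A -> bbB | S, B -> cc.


Start: S' -> .S
For each item with dot before a nonterminal B, add B -> .γ for every B-production
Closure: [S' -> .S, S -> .bcA, S -> .cc]


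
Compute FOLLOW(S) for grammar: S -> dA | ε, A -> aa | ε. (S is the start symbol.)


$ ∈ FOLLOW(S). For each A -> αBβ: add FIRST(β)\{ε} to FOLLOW(B); if β nullable, add FOLLOW(A).
FOLLOW(S) = {$}


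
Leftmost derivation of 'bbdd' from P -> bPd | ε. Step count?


Derivation: P => bPd => bbPdd => bbdd
Steps: 3


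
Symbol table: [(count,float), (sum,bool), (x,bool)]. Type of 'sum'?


Lookup 'sum' → type bool


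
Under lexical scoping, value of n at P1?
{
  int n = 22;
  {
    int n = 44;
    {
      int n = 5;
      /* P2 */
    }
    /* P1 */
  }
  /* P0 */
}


n declared in the same block as P1
n = 44


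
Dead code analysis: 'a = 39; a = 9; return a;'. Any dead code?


first assignment to a is overwritten before any read
Dead: 'a = 39'


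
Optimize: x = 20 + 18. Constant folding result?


20 + 18 = 38 at compile time
Optimized: x = 38


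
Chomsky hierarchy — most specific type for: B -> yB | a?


Right-linear: every RHS is a terminal or a terminal followed by one nonterminal
Classification: Type 3 (Regular)


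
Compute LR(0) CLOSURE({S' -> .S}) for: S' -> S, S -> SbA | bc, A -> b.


Start: S' -> .S
For each item with dot before a nonterminal B, add B -> .γ for every B-production
Closure: [S' -> .S, S -> .SbA, S -> .bc]


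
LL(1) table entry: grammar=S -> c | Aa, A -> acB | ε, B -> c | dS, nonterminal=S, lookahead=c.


For [S, c]: 'c' ∈ FIRST(c)
Entry: S -> c


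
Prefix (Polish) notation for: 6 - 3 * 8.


'*' binds tighter: tree is (- 6 (* 3 8))
Prefix: - 6 * 3 8


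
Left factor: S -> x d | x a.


Common prefix: 'x'
Factored: S -> x S', S' -> d | a


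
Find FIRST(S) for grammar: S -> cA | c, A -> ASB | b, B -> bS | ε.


Per alternative of S: FIRST(cA) = {c}; FIRST(c) = {c}
FIRST(S) = {c}


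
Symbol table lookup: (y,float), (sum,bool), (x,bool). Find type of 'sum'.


Lookup 'sum' → type bool


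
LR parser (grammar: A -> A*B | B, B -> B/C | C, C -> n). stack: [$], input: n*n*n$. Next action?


no handle on stack; shift 'n'
Action: shift


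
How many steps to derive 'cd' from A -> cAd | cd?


Derivation: A => cd
Steps: 1


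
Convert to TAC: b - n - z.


Break into single-operator statements:
t1 = b - n
t2 = t1 - z


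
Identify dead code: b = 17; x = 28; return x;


b is assigned but never read
Dead: 'b = 17'


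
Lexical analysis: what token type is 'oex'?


Pattern: letter/underscore followed by alphanumerics, not a keyword
Type: IDENTIFIER


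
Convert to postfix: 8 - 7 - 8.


Left to right (same or higher precedence on left)
Postfix: 8 7 - 8 -


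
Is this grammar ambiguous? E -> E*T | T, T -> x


precedence layered via separate nonterminal T: deterministic
Unambiguous


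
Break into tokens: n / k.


Scan left to right, longest-match per lexeme
Tokens: ID(n), OP(/), ID(k)


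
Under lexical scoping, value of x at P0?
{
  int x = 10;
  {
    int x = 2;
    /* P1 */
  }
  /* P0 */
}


x declared in the same block as P0
x = 10


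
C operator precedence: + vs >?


'+' is additive (level 9); '>' is relational (level 7)
Higher level binds tighter
'+' has higher precedence than '>'


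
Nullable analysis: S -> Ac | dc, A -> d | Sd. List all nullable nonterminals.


A nonterminal is nullable iff some alternative derives ε (directly, or every symbol in it is nullable)
Nullable: {}


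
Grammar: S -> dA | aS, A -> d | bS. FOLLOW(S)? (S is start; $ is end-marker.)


$ ∈ FOLLOW(S). For each A -> αBβ: add FIRST(β)\{ε} to FOLLOW(B); if β nullable, add FOLLOW(A).
FOLLOW(S) = {$}


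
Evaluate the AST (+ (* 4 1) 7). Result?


Evaluate inner: (* 4 1) = 4
Evaluate root: (+ 4 7) = 11
Result: 11


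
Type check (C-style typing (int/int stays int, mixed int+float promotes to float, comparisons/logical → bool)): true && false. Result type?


Operand types: bool && bool
Rule: logical operators take bool operands and yield bool
Result type: bool


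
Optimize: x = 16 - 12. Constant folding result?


16 - 12 = 4 at compile time
Optimized: x = 4


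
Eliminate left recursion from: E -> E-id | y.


Left-recursive alternatives: E-id; non-recursive: y
Introduce E': E -> yE', E' -> -idE' | ε


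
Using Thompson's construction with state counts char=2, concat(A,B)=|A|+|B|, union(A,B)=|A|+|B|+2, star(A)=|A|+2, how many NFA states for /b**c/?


Syntax tree has 2 char leaf(s), 0 union(s), 2 star(s)
chars contribute 2×2 = 4; each union adds +2; each star adds +2
Total: 4 + 0 + 4 = 8 states


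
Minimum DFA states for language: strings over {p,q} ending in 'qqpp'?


Track the longest suffix of input matching a prefix of 'qqpp': 5 classes (prefixes of length 0..4)
Minimal DFA: 5 states


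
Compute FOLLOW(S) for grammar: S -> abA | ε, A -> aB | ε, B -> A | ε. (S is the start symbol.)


$ ∈ FOLLOW(S). For each A -> αBβ: add FIRST(β)\{ε} to FOLLOW(B); if β nullable, add FOLLOW(A).
FOLLOW(S) = {$}


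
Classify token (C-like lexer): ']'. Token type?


Pattern: delimiter/punctuation
Type: PUNCTUATION


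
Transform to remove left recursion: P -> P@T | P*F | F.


Left-recursive alternatives: P@T, P*F; non-recursive: F
Introduce P': P -> FP', P' -> @TP' | *FP' | ε


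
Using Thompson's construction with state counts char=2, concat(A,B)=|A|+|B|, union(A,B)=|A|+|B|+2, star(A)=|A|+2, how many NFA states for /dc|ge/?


Syntax tree has 4 char leaf(s), 1 union(s), 0 star(s)
chars contribute 4×2 = 8; each union adds +2; each star adds +2
Total: 8 + 2 + 0 = 10 states


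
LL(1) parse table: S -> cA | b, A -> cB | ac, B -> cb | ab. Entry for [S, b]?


For [S, b]: 'b' ∈ FIRST(b)
Entry: S -> b


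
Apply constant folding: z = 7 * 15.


7 * 15 = 105 at compile time
Optimized: z = 105


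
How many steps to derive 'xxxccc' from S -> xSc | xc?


Derivation: S => xSc => xxScc => xxxccc
Steps: 3


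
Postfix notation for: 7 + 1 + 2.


Left to right (same or higher precedence on left)
Postfix: 7 1 + 2 +


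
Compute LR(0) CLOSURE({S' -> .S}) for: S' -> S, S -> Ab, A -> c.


Start: S' -> .S
For each item with dot before a nonterminal B, add B -> .γ for every B-production
Closure: [S' -> .S, S -> .Ab, A -> .c]


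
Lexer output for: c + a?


Scan left to right, longest-match per lexeme
Tokens: ID(c), OP(+), ID(a)


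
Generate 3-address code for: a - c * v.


Break into single-operator statements:
t1 = c * v
t2 = a - t1


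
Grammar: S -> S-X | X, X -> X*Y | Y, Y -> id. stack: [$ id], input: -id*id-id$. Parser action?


'id' on top is the handle for Y -> id
Action: reduce (Y -> id)


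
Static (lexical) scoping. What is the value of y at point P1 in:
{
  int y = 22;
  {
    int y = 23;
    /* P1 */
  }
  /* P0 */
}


y declared in the same block as P1
y = 23


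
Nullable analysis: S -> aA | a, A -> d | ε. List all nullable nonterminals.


A nonterminal is nullable iff some alternative derives ε (directly, or every symbol in it is nullable)
Nullable: {A}


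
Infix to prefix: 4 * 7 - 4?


left-to-right (same/higher precedence on left): tree is (- (* 4 7) 4)
Prefix: - * 4 7 4


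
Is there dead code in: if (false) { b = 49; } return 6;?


condition is constant false, so the whole block is unreachable
Dead: 'if (false) { b = 49; }'


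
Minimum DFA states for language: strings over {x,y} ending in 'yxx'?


Track the longest suffix of input matching a prefix of 'yxx': 4 classes (prefixes of length 0..3)
Minimal DFA: 4 states


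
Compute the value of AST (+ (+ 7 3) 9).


Evaluate inner: (+ 7 3) = 10
Evaluate root: (+ 10 9) = 19
Result: 19


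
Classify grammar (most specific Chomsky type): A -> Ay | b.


Left-linear: every RHS is a terminal or one nonterminal followed by a terminal
Classification: Type 3 (Regular)


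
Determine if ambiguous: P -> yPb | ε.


balanced y^n…b^n: each string has a unique parse
Unambiguous


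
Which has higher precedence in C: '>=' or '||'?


'>=' is relational (level 7); '||' is logical OR (level 1)
Higher level binds tighter
'>=' has higher precedence than '||'


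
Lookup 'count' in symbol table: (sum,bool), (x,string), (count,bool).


Lookup 'count' → type bool


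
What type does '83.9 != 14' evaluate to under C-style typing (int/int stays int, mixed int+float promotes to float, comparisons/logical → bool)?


Operand types: float != int
Rule: comparison yields bool
Result type: bool


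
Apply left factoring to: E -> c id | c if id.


Common prefix: 'c'
Factored: E -> c E', E' -> id | if id


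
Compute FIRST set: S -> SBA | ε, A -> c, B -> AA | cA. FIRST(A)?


Per alternative of A: FIRST(c) = {c}
FIRST(A) = {c}


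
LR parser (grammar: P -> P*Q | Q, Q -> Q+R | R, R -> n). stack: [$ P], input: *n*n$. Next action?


shift '*' to continue P -> P*Q
Action: shift


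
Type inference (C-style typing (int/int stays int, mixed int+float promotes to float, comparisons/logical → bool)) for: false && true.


Operand types: bool && bool
Rule: logical operators take bool operands and yield bool
Result type: bool


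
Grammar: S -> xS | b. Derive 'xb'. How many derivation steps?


Derivation: S => xS => xb
Steps: 2


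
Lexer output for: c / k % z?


Scan left to right, longest-match per lexeme
Tokens: ID(c), OP(/), ID(k), OP(%), ID(z)


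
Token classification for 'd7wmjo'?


Pattern: letter/underscore followed by alphanumerics, not a keyword
Type: IDENTIFIER


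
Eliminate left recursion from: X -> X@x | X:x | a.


Left-recursive alternatives: X@x, X:x; non-recursive: a
Introduce X': X -> aX', X' -> @xX' | :xX' | ε


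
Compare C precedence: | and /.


'/' is multiplicative (level 10); '|' is bitwise OR (level 3)
Higher level binds tighter
'/' has higher precedence than '|'


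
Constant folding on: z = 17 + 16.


17 + 16 = 33 at compile time
Optimized: z = 33


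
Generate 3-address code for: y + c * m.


Break into single-operator statements:
t1 = c * m
t2 = y + t1


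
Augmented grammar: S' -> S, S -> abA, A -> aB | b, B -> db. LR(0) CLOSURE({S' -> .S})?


Start: S' -> .S
For each item with dot before a nonterminal B, add B -> .γ for every B-production
Closure: [S' -> .S, S -> .abA]


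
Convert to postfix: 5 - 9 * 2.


* has higher precedence, evaluate 9*2 first
Postfix: 5 9 2 * -


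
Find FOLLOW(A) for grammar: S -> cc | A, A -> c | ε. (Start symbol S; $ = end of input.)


$ ∈ FOLLOW(S). For each A -> αBβ: add FIRST(β)\{ε} to FOLLOW(B); if β nullable, add FOLLOW(A).
FOLLOW(A) = {$}


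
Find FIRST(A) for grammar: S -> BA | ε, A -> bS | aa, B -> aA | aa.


Per alternative of A: FIRST(bS) = {b}; FIRST(aa) = {a}
FIRST(A) = {a, b}


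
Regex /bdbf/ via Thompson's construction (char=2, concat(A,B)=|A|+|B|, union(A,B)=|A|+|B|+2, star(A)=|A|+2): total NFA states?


Syntax tree has 4 char leaf(s), 0 union(s), 0 star(s)
chars contribute 4×2 = 8; each union adds +2; each star adds +2
Total: 8 + 0 + 0 = 8 states


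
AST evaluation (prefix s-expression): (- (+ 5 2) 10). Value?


Evaluate inner: (+ 5 2) = 7
Evaluate root: (- 7 10) = -3
Result: -3


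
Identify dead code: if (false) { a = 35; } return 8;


condition is constant false, so the whole block is unreachable
Dead: 'if (false) { a = 35; }'


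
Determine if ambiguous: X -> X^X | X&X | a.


'a^a&a' has two parse trees (no precedence encoded between ^ and &)
Ambiguous


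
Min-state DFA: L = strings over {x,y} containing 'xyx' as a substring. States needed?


KMP-style automaton: 3 progress states + 1 absorbing accept = 4
Minimal DFA: 4 states


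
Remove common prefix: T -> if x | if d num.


Common prefix: 'if'
Factored: T -> if T', T' -> x | d num


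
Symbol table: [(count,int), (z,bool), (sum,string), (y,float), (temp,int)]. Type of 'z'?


Lookup 'z' → type bool


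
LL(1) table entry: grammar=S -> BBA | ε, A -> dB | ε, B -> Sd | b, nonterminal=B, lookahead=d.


For [B, d]: 'd' ∈ FIRST(Sd)
Entry: B -> Sd


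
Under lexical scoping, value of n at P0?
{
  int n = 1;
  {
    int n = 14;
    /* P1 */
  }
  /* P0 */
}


n declared in the same block as P0
n = 1


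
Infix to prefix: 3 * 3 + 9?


left-to-right (same/higher precedence on left): tree is (+ (* 3 3) 9)
Prefix: + * 3 3 9


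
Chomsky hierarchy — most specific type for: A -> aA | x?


Right-linear: every RHS is a terminal or a terminal followed by one nonterminal
Classification: Type 3 (Regular)


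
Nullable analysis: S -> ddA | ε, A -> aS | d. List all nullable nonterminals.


A nonterminal is nullable iff some alternative derives ε (directly, or every symbol in it is nullable)
Nullable: {S}


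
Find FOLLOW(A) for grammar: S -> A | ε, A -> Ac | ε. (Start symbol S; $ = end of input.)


$ ∈ FOLLOW(S). For each A -> αBβ: add FIRST(β)\{ε} to FOLLOW(B); if β nullable, add FOLLOW(A).
FOLLOW(A) = {$, c}


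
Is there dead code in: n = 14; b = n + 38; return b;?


n is read by b's definition; b is returned
No dead code


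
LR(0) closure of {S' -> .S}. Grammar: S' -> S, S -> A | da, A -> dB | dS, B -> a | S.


Start: S' -> .S
For each item with dot before a nonterminal B, add B -> .γ for every B-production
Closure: [S' -> .S, S -> .A, S -> .da, A -> .dB, A -> .dS]


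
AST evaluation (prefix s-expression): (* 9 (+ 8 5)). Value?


Evaluate inner: (+ 8 5) = 13
Evaluate root: (* 9 13) = 117
Result: 117


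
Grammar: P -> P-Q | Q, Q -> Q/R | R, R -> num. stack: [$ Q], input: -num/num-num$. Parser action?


lookahead ∉ {/} so Q won't extend; reduce P -> Q
Action: reduce (P -> Q)


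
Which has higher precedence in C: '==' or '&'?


'==' is equality (level 6); '&' is bitwise AND (level 5)
Higher level binds tighter
'==' has higher precedence than '&'


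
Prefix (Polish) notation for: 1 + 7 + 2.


left-to-right (same/higher precedence on left): tree is (+ (+ 1 7) 2)
Prefix: + + 1 7 2


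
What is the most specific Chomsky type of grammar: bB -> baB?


LHS has context (more than one symbol) and |LHS| ≤ |RHS|
Classification: Type 1 (Context-Sensitive)


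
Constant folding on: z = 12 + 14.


12 + 14 = 26 at compile time
Optimized: z = 26


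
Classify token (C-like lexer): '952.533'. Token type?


Pattern: digits with a decimal point
Type: FLOAT_LITERAL


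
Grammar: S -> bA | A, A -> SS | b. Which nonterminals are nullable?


A nonterminal is nullable iff some alternative derives ε (directly, or every symbol in it is nullable)
Nullable: {}


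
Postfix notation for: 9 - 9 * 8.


* has higher precedence, evaluate 9*8 first
Postfix: 9 9 8 * -


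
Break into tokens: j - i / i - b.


Scan left to right, longest-match per lexeme
Tokens: ID(j), OP(-), ID(i), OP(/), ID(i), OP(-), ID(b)


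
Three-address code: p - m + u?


Break into single-operator statements:
t1 = p - m
t2 = t1 + u


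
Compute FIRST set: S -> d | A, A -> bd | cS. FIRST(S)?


Per alternative of S: FIRST(d) = {d}; FIRST(A) = {b, c}
FIRST(S) = {b, c, d}


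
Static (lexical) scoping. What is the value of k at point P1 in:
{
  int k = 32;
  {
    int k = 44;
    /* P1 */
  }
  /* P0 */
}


k declared in the same block as P1
k = 44


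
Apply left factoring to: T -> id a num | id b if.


Common prefix: 'id'
Factored: T -> id T', T' -> a num | b if


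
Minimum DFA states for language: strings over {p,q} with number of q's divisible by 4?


Track (count of q) mod 4: states 0..3, accept at 0
Minimal DFA: 4 states


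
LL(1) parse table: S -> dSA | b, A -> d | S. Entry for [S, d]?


For [S, d]: 'd' ∈ FIRST(dSA)
Entry: S -> dSA


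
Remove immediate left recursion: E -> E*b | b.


Left-recursive alternatives: E*b; non-recursive: b
Introduce E': E -> bE', E' -> *bE' | ε


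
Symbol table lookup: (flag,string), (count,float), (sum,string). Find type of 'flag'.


Lookup 'flag' → type string


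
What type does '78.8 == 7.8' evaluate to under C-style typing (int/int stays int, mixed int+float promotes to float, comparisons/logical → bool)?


Operand types: float == float
Rule: comparison yields bool
Result type: bool


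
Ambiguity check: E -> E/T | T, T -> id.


precedence layered via separate nonterminal T: deterministic
Unambiguous


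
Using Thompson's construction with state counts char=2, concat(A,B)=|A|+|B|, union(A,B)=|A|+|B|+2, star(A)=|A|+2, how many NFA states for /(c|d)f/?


Syntax tree has 3 char leaf(s), 1 union(s), 0 star(s)
chars contribute 3×2 = 6; each union adds +2; each star adds +2
Total: 6 + 2 + 0 = 8 states


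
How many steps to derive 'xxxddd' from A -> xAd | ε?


Derivation: A => xAd => xxAdd => xxxAddd => xxxddd
Steps: 4


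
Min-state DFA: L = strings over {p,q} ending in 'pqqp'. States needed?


Track the longest suffix of input matching a prefix of 'pqqp': 5 classes (prefixes of length 0..4)
Minimal DFA: 5 states


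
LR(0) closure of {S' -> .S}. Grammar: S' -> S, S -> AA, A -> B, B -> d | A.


Start: S' -> .S
For each item with dot before a nonterminal B, add B -> .γ for every B-production
Closure: [S' -> .S, S -> .AA, A -> .B, B -> .d, B -> .A]


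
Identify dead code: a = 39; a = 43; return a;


first assignment to a is overwritten before any read
Dead: 'a = 39'


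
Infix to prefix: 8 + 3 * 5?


'*' binds tighter: tree is (+ 8 (* 3 5))
Prefix: + 8 * 3 5


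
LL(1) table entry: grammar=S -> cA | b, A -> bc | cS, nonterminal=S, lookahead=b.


For [S, b]: 'b' ∈ FIRST(b)
Entry: S -> b


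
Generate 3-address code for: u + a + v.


Break into single-operator statements:
t1 = u + a
t2 = t1 + v


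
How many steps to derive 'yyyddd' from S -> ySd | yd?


Derivation: S => ySd => yySdd => yyyddd
Steps: 3


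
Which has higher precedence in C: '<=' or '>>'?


'>>' is shift (level 8); '<=' is relational (level 7)
Higher level binds tighter
'>>' has higher precedence than '<='


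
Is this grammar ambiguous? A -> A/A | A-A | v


'v/v-v' has two parse trees (no precedence encoded between / and -)
Ambiguous


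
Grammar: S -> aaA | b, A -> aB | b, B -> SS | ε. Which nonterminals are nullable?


A nonterminal is nullable iff some alternative derives ε (directly, or every symbol in it is nullable)
Nullable: {B}


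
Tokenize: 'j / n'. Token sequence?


Scan left to right, longest-match per lexeme
Tokens: ID(j), OP(/), ID(n)


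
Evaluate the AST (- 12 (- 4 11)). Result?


Evaluate inner: (- 4 11) = -7
Evaluate root: (- 12 -7) = 19
Result: 19


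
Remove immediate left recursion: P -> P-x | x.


Left-recursive alternatives: P-x; non-recursive: x
Introduce P': P -> xP', P' -> -xP' | ε


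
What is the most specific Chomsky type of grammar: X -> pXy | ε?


Single nonterminal LHS, but p^n y^n is not regular
Classification: Type 2 (Context-Free)


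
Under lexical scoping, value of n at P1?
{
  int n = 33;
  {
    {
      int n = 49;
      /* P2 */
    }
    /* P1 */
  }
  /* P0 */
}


P1's block does not declare n; resolves to the enclosing declaration at depth 0
n = 33


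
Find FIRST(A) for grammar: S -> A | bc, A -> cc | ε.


Per alternative of A: FIRST(cc) = {c}; FIRST(ε) = {ε}
FIRST(A) = {c, ε}


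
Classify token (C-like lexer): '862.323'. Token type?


Pattern: digits with a decimal point
Type: FLOAT_LITERAL


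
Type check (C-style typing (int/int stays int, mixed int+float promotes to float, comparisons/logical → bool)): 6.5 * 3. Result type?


Operand types: float * int
Rule: mixed int/float promotes to float; int/int stays int
Result type: float


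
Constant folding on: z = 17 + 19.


17 + 19 = 36 at compile time
Optimized: z = 36


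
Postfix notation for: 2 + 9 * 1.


* has higher precedence, evaluate 9*1 first
Postfix: 2 9 1 * +


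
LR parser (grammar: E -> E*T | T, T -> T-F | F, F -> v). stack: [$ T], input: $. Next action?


lookahead ∉ {-} so T won't extend; reduce E -> T
Action: reduce (E -> T)


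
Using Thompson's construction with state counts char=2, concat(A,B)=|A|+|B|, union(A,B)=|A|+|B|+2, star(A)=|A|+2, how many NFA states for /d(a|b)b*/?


Syntax tree has 4 char leaf(s), 1 union(s), 1 star(s)
chars contribute 4×2 = 8; each union adds +2; each star adds +2
Total: 8 + 2 + 2 = 12 states


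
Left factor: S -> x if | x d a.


Common prefix: 'x'
Factored: S -> x S', S' -> if | d a


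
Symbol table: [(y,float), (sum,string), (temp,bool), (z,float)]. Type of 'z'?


Lookup 'z' → type float


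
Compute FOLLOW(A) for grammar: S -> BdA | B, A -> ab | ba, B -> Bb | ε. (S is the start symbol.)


$ ∈ FOLLOW(S). For each A -> αBβ: add FIRST(β)\{ε} to FOLLOW(B); if β nullable, add FOLLOW(A).
FOLLOW(A) = {$}


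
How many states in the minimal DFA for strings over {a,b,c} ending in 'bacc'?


Track the longest suffix of input matching a prefix of 'bacc': 5 classes (prefixes of length 0..4)
Minimal DFA: 5 states


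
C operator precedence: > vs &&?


'>' is relational (level 7); '&&' is logical AND (level 2)
Higher level binds tighter
'>' has higher precedence than '&&'


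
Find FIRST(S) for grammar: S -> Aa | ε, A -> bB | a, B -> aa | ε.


Per alternative of S: FIRST(Aa) = {a, b}; FIRST(ε) = {ε}
FIRST(S) = {a, b, ε}


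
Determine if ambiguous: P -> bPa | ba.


balanced b^n…a^n: each string has a unique parse
Unambiguous


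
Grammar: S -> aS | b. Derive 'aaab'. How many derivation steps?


Derivation: S => aS => aaS => aaaS => aaab
Steps: 4


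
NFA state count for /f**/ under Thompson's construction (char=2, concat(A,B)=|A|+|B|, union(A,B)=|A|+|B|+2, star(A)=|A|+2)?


Syntax tree has 1 char leaf(s), 0 union(s), 2 star(s)
chars contribute 1×2 = 2; each union adds +2; each star adds +2
Total: 2 + 0 + 4 = 6 states


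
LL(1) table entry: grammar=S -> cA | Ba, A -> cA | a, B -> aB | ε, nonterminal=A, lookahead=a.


For [A, a]: 'a' ∈ FIRST(a)
Entry: A -> a


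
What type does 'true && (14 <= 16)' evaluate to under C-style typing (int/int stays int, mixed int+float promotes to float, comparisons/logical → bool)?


Operand types: bool && bool
Rule: logical operators take bool operands and yield bool
Result type: bool


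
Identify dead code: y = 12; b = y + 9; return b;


y is read by b's definition; b is returned
No dead code


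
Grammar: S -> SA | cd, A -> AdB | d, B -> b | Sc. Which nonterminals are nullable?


A nonterminal is nullable iff some alternative derives ε (directly, or every symbol in it is nullable)
Nullable: {}


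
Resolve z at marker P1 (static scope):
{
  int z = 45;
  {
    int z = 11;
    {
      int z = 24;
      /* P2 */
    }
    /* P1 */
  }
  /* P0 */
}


z declared in the same block as P1
z = 11


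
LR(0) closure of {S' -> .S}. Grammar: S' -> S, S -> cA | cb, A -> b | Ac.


Start: S' -> .S
For each item with dot before a nonterminal B, add B -> .γ for every B-production
Closure: [S' -> .S, S -> .cA, S -> .cb]


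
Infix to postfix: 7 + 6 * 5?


* has higher precedence, evaluate 6*5 first
Postfix: 7 6 5 * +


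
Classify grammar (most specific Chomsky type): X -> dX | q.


Right-linear: every RHS is a terminal or a terminal followed by one nonterminal
Classification: Type 3 (Regular)


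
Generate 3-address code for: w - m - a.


Break into single-operator statements:
t1 = w - m
t2 = t1 - a


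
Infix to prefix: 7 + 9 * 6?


'*' binds tighter: tree is (+ 7 (* 9 6))
Prefix: + 7 * 9 6


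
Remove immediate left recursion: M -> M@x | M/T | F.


Left-recursive alternatives: M@x, M/T; non-recursive: F
Introduce M': M -> FM', M' -> @xM' | /TM' | ε


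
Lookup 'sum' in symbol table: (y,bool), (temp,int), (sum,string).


Lookup 'sum' → type string


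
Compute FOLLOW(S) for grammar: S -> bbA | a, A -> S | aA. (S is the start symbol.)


$ ∈ FOLLOW(S). For each A -> αBβ: add FIRST(β)\{ε} to FOLLOW(B); if β nullable, add FOLLOW(A).
FOLLOW(S) = {$}


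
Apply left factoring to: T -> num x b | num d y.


Common prefix: 'num'
Factored: T -> num T', T' -> x b | d y


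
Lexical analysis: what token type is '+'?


Pattern: operator symbol
Type: OPERATOR


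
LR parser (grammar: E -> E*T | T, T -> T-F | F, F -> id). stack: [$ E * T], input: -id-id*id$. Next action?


'-' can extend T; shift to build T -> T-F
Action: shift


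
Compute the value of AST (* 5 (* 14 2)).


Evaluate inner: (* 14 2) = 28
Evaluate root: (* 5 28) = 140
Result: 140


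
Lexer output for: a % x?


Scan left to right, longest-match per lexeme
Tokens: ID(a), OP(%), ID(x)


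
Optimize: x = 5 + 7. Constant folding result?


5 + 7 = 12 at compile time
Optimized: x = 12


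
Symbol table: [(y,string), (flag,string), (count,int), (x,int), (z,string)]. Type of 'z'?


Lookup 'z' → type string


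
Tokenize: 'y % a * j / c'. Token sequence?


Scan left to right, longest-match per lexeme
Tokens: ID(y), OP(%), ID(a), OP(*), ID(j), OP(/), ID(c)


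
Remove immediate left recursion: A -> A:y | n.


Left-recursive alternatives: A:y; non-recursive: n
Introduce A': A -> nA', A' -> :yA' | ε


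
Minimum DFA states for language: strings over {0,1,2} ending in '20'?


Track the longest suffix of input matching a prefix of '20': 3 classes (prefixes of length 0..2)
Minimal DFA: 3 states


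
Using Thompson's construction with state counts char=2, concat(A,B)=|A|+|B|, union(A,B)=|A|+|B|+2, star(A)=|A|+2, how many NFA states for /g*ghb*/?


Syntax tree has 4 char leaf(s), 0 union(s), 2 star(s)
chars contribute 4×2 = 8; each union adds +2; each star adds +2
Total: 8 + 0 + 4 = 12 states


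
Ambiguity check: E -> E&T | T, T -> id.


precedence layered via separate nonterminal T: deterministic
Unambiguous


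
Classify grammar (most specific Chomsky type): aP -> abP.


LHS has context (more than one symbol) and |LHS| ≤ |RHS|
Classification: Type 1 (Context-Sensitive)


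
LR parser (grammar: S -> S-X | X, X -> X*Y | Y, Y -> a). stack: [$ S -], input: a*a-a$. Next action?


no handle ('S-' is not any RHS); shift 'a'
Action: shift


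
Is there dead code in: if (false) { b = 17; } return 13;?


condition is constant false, so the whole block is unreachable
Dead: 'if (false) { b = 17; }'


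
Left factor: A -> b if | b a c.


Common prefix: 'b'
Factored: A -> b A', A' -> if | a c


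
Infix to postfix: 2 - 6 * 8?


* has higher precedence, evaluate 6*8 first
Postfix: 2 6 8 * -


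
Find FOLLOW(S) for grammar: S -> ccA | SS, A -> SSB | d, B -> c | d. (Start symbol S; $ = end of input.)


$ ∈ FOLLOW(S). For each A -> αBβ: add FIRST(β)\{ε} to FOLLOW(B); if β nullable, add FOLLOW(A).
FOLLOW(S) = {$, c, d}


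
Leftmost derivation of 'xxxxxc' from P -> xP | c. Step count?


Derivation: P => xP => xxP => xxxP => xxxxP => xxxxxP => xxxxxc
Steps: 6


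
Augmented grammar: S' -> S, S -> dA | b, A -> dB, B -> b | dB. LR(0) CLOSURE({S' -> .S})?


Start: S' -> .S
For each item with dot before a nonterminal B, add B -> .γ for every B-production
Closure: [S' -> .S, S -> .dA, S -> .b]


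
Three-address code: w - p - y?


Break into single-operator statements:
t1 = w - p
t2 = t1 - y


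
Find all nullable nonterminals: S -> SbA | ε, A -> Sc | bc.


A nonterminal is nullable iff some alternative derives ε (directly, or every symbol in it is nullable)
Nullable: {S}


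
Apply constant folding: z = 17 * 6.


17 * 6 = 102 at compile time
Optimized: z = 102
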